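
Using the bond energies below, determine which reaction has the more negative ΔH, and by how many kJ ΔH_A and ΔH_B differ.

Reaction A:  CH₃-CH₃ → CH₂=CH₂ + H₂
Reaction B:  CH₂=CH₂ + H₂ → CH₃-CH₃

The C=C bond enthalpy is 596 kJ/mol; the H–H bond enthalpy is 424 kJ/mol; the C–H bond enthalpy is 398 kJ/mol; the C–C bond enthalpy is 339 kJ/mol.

Reaction A:
  Bonds broken (reactants):
    C–C: 1 × 339 = 339
    C–H: 6 × 398 = 2388
    Σ(broken) = 2727 kJ
  Bonds formed (products):
    C–H: 4 × 398 = 1592
    C=C: 1 × 596 = 596
    H–H: 1 × 424 = 424
    Σ(formed) = 2612 kJ
  ΔH_A = 2727 − 2612 = +115 kJ
Reaction B:
  Bonds broken (reactants):
    C–H: 4 × 398 = 1592
    C=C: 1 × 596 = 596
    H–H: 1 × 424 = 424
    Σ(broken) = 2612 kJ
  Bonds formed (products):
    C–C: 1 × 339 = 339
    C–H: 6 × 398 = 2388
    Σ(formed) = 2727 kJ
  ΔH_B = 2612 − 2727 = −115 kJ
ΔH_A − ΔH_B = +230 kJ, so reaction B has the more negative ΔH; |ΔH_A − ΔH_B| = 230 kJ.

Reaction B, by 230 kJ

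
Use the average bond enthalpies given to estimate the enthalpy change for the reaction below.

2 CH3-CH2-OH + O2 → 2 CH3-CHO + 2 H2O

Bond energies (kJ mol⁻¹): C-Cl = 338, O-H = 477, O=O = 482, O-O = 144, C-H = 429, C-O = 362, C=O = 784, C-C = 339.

Bonds broken (reactants):
  C-C: 2 × 339 = 678
  C-H: 10 × 429 = 4290
  C-O: 2 × 362 = 724
  O-H: 2 × 477 = 954
  O=O: 1 × 482 = 482
  Σ(broken) = 7128 kJ
Bonds formed (products):
  C-C: 2 × 339 = 678
  C-H: 8 × 429 = 3432
  C=O: 2 × 784 = 1568
  O-H: 4 × 477 = 1908
  Σ(formed) = 7586 kJ
ΔH = Σ(broken) − Σ(formed) = 7128 − 7586 = −458 kJ

ΔH ≈ −458 kJ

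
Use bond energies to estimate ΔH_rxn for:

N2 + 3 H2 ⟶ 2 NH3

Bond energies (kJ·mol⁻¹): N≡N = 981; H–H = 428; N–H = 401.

ΔH ≈ −141 kJ

Bonds broken (reactants):
  H–H: 3 × 428 = 1284
  N≡N: 1 × 981 = 981
  Σ(broken) = 2265 kJ
Bonds formed (products):
  N–H: 6 × 401 = 2406
  Σ(formed) = 2406 kJ
ΔH = Σ(broken) − Σ(formed) = 2265 − 2406 = −141 kJ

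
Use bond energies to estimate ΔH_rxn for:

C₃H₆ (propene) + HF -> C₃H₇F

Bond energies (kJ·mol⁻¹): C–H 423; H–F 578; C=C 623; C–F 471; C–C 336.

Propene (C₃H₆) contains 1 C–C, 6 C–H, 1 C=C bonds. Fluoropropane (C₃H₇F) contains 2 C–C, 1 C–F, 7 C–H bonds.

ΔH ≈ −29 kJ

Bonds broken (reactants):
  C–C: 1 × 336 = 336
  C–H: 6 × 423 = 2538
  C=C: 1 × 623 = 623
  H–F: 1 × 578 = 578
  Σ(broken) = 4075 kJ
Bonds formed (products):
  C–C: 2 × 336 = 672
  C–F: 1 × 471 = 471
  C–H: 7 × 423 = 2961
  Σ(formed) = 4104 kJ
ΔH = Σ(broken) − Σ(formed) = 4075 − 4104 = −29 kJ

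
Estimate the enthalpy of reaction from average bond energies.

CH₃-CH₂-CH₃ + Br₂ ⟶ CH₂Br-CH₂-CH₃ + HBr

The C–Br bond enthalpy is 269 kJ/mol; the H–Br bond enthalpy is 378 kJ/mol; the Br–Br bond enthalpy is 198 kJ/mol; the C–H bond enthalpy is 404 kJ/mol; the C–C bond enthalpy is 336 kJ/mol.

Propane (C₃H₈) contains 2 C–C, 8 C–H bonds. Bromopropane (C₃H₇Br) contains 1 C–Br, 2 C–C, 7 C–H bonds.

ΔH ≈ −45 kJ

Bonds broken (reactants):
  Br–Br: 1 × 198 = 198
  C–C: 2 × 336 = 672
  C–H: 8 × 404 = 3232
  Σ(broken) = 4102 kJ
Bonds formed (products):
  C–Br: 1 × 269 = 269
  C–C: 2 × 336 = 672
  C–H: 7 × 404 = 2828
  H–Br: 1 × 378 = 378
  Σ(formed) = 4147 kJ
ΔH = Σ(broken) − Σ(formed) = 4102 − 4147 = −45 kJ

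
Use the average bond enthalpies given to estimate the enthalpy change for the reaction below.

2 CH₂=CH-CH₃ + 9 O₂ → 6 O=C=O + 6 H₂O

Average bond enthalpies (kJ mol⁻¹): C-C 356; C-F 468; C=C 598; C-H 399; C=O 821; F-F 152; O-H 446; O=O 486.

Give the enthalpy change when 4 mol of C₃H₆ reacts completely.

ΔH = −8268 kJ

Bonds broken (reactants):
  C-C: 2 × 356 = 712
  C-H: 12 × 399 = 4788
  C=C: 2 × 598 = 1196
  O=O: 9 × 486 = 4374
  Σ(broken) = 11070 kJ
Bonds formed (products):
  C=O: 12 × 821 = 9852
  O-H: 12 × 446 = 5352
  Σ(formed) = 15204 kJ
ΔH = Σ(broken) − Σ(formed) = 11070 − 15204 = −4134 kJ
For 2× the reaction as written: 2 × (−4134) = −8268 kJ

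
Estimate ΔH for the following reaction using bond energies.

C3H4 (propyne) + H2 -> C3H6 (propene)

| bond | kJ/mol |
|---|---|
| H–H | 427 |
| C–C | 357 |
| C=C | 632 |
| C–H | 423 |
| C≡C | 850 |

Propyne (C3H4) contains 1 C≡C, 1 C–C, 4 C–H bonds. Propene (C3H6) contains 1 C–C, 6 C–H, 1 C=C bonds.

ΔH ≈ −201 kJ

Bonds broken (reactants):
  C≡C: 1 × 850 = 850
  C–C: 1 × 357 = 357
  C–H: 4 × 423 = 1692
  H–H: 1 × 427 = 427
  Σ(broken) = 3326 kJ
Bonds formed (products):
  C–C: 1 × 357 = 357
  C–H: 6 × 423 = 2538
  C=C: 1 × 632 = 632
  Σ(formed) = 3527 kJ
ΔH = Σ(broken) − Σ(formed) = 3326 − 3527 = −201 kJ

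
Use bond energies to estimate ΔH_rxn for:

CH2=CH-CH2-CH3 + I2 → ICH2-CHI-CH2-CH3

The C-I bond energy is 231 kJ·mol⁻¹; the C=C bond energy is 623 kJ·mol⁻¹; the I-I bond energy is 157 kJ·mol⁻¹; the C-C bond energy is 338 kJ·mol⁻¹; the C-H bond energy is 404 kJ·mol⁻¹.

ΔH ≈ −20 kJ

Bonds broken (reactants):
  C-C: 2 × 338 = 676
  C-H: 8 × 404 = 3232
  C=C: 1 × 623 = 623
  I-I: 1 × 157 = 157
  Σ(broken) = 4688 kJ
Bonds formed (products):
  C-C: 3 × 338 = 1014
  C-H: 8 × 404 = 3232
  C-I: 2 × 231 = 462
  Σ(formed) = 4708 kJ
ΔH = Σ(broken) − Σ(formed) = 4688 − 4708 = −20 kJ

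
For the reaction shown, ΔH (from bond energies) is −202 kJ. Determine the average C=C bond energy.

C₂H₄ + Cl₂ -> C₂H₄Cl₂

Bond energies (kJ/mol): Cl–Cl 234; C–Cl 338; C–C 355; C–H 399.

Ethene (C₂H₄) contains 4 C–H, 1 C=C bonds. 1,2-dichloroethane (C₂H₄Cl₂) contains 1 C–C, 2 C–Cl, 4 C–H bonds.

D(C=C) ≈ 595 kJ/mol

Let D be the C=C bond energy.
Σ(broken) = 4×399 + 1×D + 1×234 = 1830 + D
Σ(formed) = 1×355 + 2×338 + 4×399 = 2627
ΔH = Σ(broken) − Σ(formed) = (1830 + D) − (2627) = −797 + D
Setting this equal to −202 kJ gives D = 595 kJ/mol.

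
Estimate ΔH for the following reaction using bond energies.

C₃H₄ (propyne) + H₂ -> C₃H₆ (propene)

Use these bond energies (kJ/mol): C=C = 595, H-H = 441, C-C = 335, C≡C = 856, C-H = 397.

ΔH ≈ −92 kJ

Bonds broken (reactants):
  C≡C: 1 × 856 = 856
  C-C: 1 × 335 = 335
  C-H: 4 × 397 = 1588
  H-H: 1 × 441 = 441
  Σ(broken) = 3220 kJ
Bonds formed (products):
  C-C: 1 × 335 = 335
  C-H: 6 × 397 = 2382
  C=C: 1 × 595 = 595
  Σ(formed) = 3312 kJ
ΔH = Σ(broken) − Σ(formed) = 3220 − 3312 = −92 kJ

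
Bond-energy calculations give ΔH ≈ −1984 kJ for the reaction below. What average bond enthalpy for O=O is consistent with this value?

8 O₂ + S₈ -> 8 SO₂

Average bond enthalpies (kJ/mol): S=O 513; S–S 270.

D(O=O) ≈ 508 kJ/mol

Let D be the O=O bond energy.
Σ(broken) = 8×D + 8×270 = 2160 + 8D
Σ(formed) = 16×513 = 8208
ΔH = Σ(broken) − Σ(formed) = (2160 + 8D) − (8208) = −6048 + 8D
Setting this equal to −1984 kJ gives 8D = 4064, so D = 508 kJ/mol.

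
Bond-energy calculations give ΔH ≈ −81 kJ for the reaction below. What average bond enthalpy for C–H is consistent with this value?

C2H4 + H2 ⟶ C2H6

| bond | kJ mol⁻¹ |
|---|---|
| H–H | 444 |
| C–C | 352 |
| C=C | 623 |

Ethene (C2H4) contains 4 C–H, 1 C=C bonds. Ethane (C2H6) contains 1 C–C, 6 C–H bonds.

D(C–H) ≈ 398 kJ/mol

Let D be the C–H bond energy.
Σ(broken) = 4×D + 1×623 + 1×444 = 1067 + 4D
Σ(formed) = 1×352 + 6×D = 352 + 6D
ΔH = Σ(broken) − Σ(formed) = (1067 + 4D) − (352 + 6D) = +715 − 2D
Setting this equal to −81 kJ gives 2D = 796, so D = 398 kJ/mol.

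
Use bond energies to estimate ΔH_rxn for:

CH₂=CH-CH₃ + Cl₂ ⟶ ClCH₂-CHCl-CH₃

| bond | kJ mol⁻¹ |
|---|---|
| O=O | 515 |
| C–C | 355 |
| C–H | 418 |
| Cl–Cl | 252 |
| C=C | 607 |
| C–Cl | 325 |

ΔH ≈ −146 kJ

Bonds broken (reactants):
  C–C: 1 × 355 = 355
  C–H: 6 × 418 = 2508
  C=C: 1 × 607 = 607
  Cl–Cl: 1 × 252 = 252
  Σ(broken) = 3722 kJ
Bonds formed (products):
  C–C: 2 × 355 = 710
  C–Cl: 2 × 325 = 650
  C–H: 6 × 418 = 2508
  Σ(formed) = 3868 kJ
ΔH = Σ(broken) − Σ(formed) = 3722 − 3868 = −146 kJ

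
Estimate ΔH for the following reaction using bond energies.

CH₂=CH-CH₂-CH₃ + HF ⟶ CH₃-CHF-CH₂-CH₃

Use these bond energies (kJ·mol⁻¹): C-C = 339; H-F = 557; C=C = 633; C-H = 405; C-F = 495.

ΔH ≈ −49 kJ

Bonds broken (reactants):
  C-C: 2 × 339 = 678
  C-H: 8 × 405 = 3240
  C=C: 1 × 633 = 633
  H-F: 1 × 557 = 557
  Σ(broken) = 5108 kJ
Bonds formed (products):
  C-C: 3 × 339 = 1017
  C-F: 1 × 495 = 495
  C-H: 9 × 405 = 3645
  Σ(formed) = 5157 kJ
ΔH = Σ(broken) − Σ(formed) = 5108 − 5157 = −49 kJ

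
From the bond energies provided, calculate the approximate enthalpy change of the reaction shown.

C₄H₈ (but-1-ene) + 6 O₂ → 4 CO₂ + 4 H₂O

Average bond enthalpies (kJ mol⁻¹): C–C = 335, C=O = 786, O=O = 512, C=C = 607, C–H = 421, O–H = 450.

Bonds broken (reactants):
  C–C: 2 × 335 = 670
  C–H: 8 × 421 = 3368
  C=C: 1 × 607 = 607
  O=O: 6 × 512 = 3072
  Σ(broken) = 7717 kJ
Bonds formed (products):
  C=O: 8 × 786 = 6288
  O–H: 8 × 450 = 3600
  Σ(formed) = 9888 kJ
ΔH = Σ(broken) − Σ(formed) = 7717 − 9888 = −2171 kJ

ΔH ≈ −2171 kJ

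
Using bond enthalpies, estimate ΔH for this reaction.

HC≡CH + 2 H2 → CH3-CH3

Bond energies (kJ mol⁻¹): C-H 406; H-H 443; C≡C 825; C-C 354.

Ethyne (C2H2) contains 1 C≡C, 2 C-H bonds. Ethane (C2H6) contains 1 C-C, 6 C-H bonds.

Bonds broken (reactants):
  C≡C: 1 × 825 = 825
  C-H: 2 × 406 = 812
  H-H: 2 × 443 = 886
  Σ(broken) = 2523 kJ
Bonds formed (products):
  C-C: 1 × 354 = 354
  C-H: 6 × 406 = 2436
  Σ(formed) = 2790 kJ
ΔH = Σ(broken) − Σ(formed) = 2523 − 2790 = −267 kJ

ΔH ≈ −267 kJ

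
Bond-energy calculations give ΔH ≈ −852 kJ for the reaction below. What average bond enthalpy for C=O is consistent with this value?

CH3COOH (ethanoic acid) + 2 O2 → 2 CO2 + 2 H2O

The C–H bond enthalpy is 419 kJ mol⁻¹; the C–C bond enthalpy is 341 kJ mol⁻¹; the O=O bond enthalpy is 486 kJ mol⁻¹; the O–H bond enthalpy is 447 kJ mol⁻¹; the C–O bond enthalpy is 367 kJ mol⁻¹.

D(C=O) ≈ 816 kJ/mol

Let D be the C=O bond energy.
Σ(broken) = 1×341 + 3×419 + 1×367 + 1×D + 1×447 + 2×486 = 3384 + D
Σ(formed) = 4×D + 4×447 = 1788 + 4D
ΔH = Σ(broken) − Σ(formed) = (3384 + D) − (1788 + 4D) = +1596 − 3D
Setting this equal to −852 kJ gives 3D = 2448, so D = 816 kJ/mol.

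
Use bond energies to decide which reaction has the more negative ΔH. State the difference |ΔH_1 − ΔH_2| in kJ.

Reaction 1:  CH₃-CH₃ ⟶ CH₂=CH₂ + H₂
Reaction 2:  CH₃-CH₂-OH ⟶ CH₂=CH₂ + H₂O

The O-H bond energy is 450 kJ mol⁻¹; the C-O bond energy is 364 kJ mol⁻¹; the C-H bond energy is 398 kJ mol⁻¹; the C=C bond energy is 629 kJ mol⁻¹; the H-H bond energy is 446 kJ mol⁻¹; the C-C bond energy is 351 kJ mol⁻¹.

Reaction 2, by 38 kJ

Reaction 1:
  Bonds broken (reactants):
    C-C: 1 × 351 = 351
    C-H: 6 × 398 = 2388
    Σ(broken) = 2739 kJ
  Bonds formed (products):
    C-H: 4 × 398 = 1592
    C=C: 1 × 629 = 629
    H-H: 1 × 446 = 446
    Σ(formed) = 2667 kJ
  ΔH_1 = 2739 − 2667 = +72 kJ
Reaction 2:
  Bonds broken (reactants):
    C-C: 1 × 351 = 351
    C-H: 5 × 398 = 1990
    C-O: 1 × 364 = 364
    O-H: 1 × 450 = 450
    Σ(broken) = 3155 kJ
  Bonds formed (products):
    C-H: 4 × 398 = 1592
    C=C: 1 × 629 = 629
    O-H: 2 × 450 = 900
    Σ(formed) = 3121 kJ
  ΔH_2 = 3155 − 3121 = +34 kJ
ΔH_1 − ΔH_2 = +38 kJ, so reaction 2 has the more negative ΔH; |ΔH_1 − ΔH_2| = 38 kJ.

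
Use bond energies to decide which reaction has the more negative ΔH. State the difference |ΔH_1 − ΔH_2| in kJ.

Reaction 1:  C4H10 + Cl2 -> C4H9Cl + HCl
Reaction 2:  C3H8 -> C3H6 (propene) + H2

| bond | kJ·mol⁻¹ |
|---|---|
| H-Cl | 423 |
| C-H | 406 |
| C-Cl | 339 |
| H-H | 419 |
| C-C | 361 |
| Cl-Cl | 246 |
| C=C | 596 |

Reaction 1, by 268 kJ

Reaction 1:
  Bonds broken (reactants):
    C-C: 3 × 361 = 1083
    C-H: 10 × 406 = 4060
    Cl-Cl: 1 × 246 = 246
    Σ(broken) = 5389 kJ
  Bonds formed (products):
    C-C: 3 × 361 = 1083
    C-Cl: 1 × 339 = 339
    C-H: 9 × 406 = 3654
    H-Cl: 1 × 423 = 423
    Σ(formed) = 5499 kJ
  ΔH_1 = 5389 − 5499 = −110 kJ
Reaction 2:
  Bonds broken (reactants):
    C-C: 2 × 361 = 722
    C-H: 8 × 406 = 3248
    Σ(broken) = 3970 kJ
  Bonds formed (products):
    C-C: 1 × 361 = 361
    C-H: 6 × 406 = 2436
    C=C: 1 × 596 = 596
    H-H: 1 × 419 = 419
    Σ(formed) = 3812 kJ
  ΔH_2 = 3970 − 3812 = +158 kJ
ΔH_1 − ΔH_2 = −268 kJ, so reaction 1 has the more negative ΔH; |ΔH_1 − ΔH_2| = 268 kJ.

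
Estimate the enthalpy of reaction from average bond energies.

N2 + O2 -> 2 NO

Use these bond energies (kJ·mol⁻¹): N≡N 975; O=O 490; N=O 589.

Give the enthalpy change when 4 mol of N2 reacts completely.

ΔH = +1148 kJ

Bonds broken (reactants):
  N≡N: 1 × 975 = 975
  O=O: 1 × 490 = 490
  Σ(broken) = 1465 kJ
Bonds formed (products):
  N=O: 2 × 589 = 1178
  Σ(formed) = 1178 kJ
ΔH = Σ(broken) − Σ(formed) = 1465 − 1178 = +287 kJ
For 4× the reaction as written: 4 × (+287) = +1148 kJ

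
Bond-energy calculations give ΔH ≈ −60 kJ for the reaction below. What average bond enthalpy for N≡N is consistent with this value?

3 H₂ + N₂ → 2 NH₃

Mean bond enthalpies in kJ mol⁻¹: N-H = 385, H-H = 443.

D(N≡N) ≈ 921 kJ/mol

Let D be the N≡N bond energy.
Σ(broken) = 3×443 + 1×D = 1329 + D
Σ(formed) = 6×385 = 2310
ΔH = Σ(broken) − Σ(formed) = (1329 + D) − (2310) = −981 + D
Setting this equal to −60 kJ gives D = 921 kJ/mol.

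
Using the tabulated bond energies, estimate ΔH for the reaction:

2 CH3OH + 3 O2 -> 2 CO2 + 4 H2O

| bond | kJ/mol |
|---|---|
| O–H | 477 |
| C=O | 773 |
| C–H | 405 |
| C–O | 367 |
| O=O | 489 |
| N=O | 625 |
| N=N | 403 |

Bonds broken (reactants):
  C–H: 6 × 405 = 2430
  C–O: 2 × 367 = 734
  O–H: 2 × 477 = 954
  O=O: 3 × 489 = 1467
  Σ(broken) = 5585 kJ
Bonds formed (products):
  C=O: 4 × 773 = 3092
  O–H: 8 × 477 = 3816
  Σ(formed) = 6908 kJ
ΔH = Σ(broken) − Σ(formed) = 5585 − 6908 = −1323 kJ

ΔH ≈ −1323 kJ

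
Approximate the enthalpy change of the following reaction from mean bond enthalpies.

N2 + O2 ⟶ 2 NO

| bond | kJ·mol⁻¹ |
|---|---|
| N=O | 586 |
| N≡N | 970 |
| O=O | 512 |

ΔH ≈ +310 kJ

Bonds broken (reactants):
  N≡N: 1 × 970 = 970
  O=O: 1 × 512 = 512
  Σ(broken) = 1482 kJ
Bonds formed (products):
  N=O: 2 × 586 = 1172
  Σ(formed) = 1172 kJ
ΔH = Σ(broken) − Σ(formed) = 1482 − 1172 = +310 kJ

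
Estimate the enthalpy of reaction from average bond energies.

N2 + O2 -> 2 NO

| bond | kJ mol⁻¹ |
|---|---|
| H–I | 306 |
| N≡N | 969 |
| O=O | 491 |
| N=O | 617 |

ΔH ≈ +226 kJ

Bonds broken (reactants):
  N≡N: 1 × 969 = 969
  O=O: 1 × 491 = 491
  Σ(broken) = 1460 kJ
Bonds formed (products):
  N=O: 2 × 617 = 1234
  Σ(formed) = 1234 kJ
ΔH = Σ(broken) − Σ(formed) = 1460 − 1234 = +226 kJ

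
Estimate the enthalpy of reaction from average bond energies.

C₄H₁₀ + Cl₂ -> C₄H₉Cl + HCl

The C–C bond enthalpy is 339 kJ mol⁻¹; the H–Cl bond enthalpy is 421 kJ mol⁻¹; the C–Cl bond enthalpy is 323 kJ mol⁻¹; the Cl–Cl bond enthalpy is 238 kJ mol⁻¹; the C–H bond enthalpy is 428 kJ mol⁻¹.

Bonds broken (reactants):
  C–C: 3 × 339 = 1017
  C–H: 10 × 428 = 4280
  Cl–Cl: 1 × 238 = 238
  Σ(broken) = 5535 kJ
Bonds formed (products):
  C–C: 3 × 339 = 1017
  C–Cl: 1 × 323 = 323
  C–H: 9 × 428 = 3852
  H–Cl: 1 × 421 = 421
  Σ(formed) = 5613 kJ
ΔH = Σ(broken) − Σ(formed) = 5535 − 5613 = −78 kJ

ΔH ≈ −78 kJ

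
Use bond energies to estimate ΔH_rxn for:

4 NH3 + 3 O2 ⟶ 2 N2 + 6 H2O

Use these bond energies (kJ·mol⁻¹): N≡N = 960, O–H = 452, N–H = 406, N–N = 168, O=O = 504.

ΔH ≈ −960 kJ

Bonds broken (reactants):
  N–H: 12 × 406 = 4872
  O=O: 3 × 504 = 1512
  Σ(broken) = 6384 kJ
Bonds formed (products):
  N≡N: 2 × 960 = 1920
  O–H: 12 × 452 = 5424
  Σ(formed) = 7344 kJ
ΔH = Σ(broken) − Σ(formed) = 6384 − 7344 = −960 kJ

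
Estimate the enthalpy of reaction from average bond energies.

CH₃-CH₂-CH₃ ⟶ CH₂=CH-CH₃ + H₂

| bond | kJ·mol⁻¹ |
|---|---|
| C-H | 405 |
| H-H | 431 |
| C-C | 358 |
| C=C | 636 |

Bonds broken (reactants):
  C-C: 2 × 358 = 716
  C-H: 8 × 405 = 3240
  Σ(broken) = 3956 kJ
Bonds formed (products):
  C-C: 1 × 358 = 358
  C-H: 6 × 405 = 2430
  C=C: 1 × 636 = 636
  H-H: 1 × 431 = 431
  Σ(formed) = 3855 kJ
ΔH = Σ(broken) − Σ(formed) = 3956 − 3855 = +101 kJ

ΔH ≈ +101 kJ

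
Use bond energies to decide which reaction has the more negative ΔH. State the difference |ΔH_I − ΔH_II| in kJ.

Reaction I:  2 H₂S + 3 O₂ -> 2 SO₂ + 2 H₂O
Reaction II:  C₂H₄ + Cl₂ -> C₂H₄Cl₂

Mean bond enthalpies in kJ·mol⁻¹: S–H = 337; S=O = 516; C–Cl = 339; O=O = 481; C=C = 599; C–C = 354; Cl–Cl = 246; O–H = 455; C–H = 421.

Reaction I:
  Bonds broken (reactants):
    O=O: 3 × 481 = 1443
    S–H: 4 × 337 = 1348
    Σ(broken) = 2791 kJ
  Bonds formed (products):
    O–H: 4 × 455 = 1820
    S=O: 4 × 516 = 2064
    Σ(formed) = 3884 kJ
  ΔH_I = 2791 − 3884 = −1093 kJ
Reaction II:
  Bonds broken (reactants):
    C–H: 4 × 421 = 1684
    C=C: 1 × 599 = 599
    Cl–Cl: 1 × 246 = 246
    Σ(broken) = 2529 kJ
  Bonds formed (products):
    C–C: 1 × 354 = 354
    C–Cl: 2 × 339 = 678
    C–H: 4 × 421 = 1684
    Σ(formed) = 2716 kJ
  ΔH_II = 2529 − 2716 = −187 kJ
ΔH_I − ΔH_II = −906 kJ, so reaction I has the more negative ΔH; |ΔH_I − ΔH_II| = 906 kJ.

Reaction I, by 906 kJ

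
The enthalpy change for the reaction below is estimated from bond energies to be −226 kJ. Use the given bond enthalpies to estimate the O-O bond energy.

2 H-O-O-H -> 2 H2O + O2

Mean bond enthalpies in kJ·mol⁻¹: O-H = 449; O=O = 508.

Let D be the O-O bond energy.
Σ(broken) = 4×449 + 2×D = 1796 + 2D
Σ(formed) = 4×449 + 1×508 = 2304
ΔH = Σ(broken) − Σ(formed) = (1796 + 2D) − (2304) = −508 + 2D
Setting this equal to −226 kJ gives 2D = 282, so D = 141 kJ/mol.

D(O-O) ≈ 141 kJ/mol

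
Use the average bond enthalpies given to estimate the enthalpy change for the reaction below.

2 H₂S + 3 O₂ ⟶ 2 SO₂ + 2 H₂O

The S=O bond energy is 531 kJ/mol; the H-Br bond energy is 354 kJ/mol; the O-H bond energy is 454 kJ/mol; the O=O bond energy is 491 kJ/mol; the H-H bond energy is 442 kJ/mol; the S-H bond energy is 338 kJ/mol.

ΔH ≈ −1115 kJ

Bonds broken (reactants):
  O=O: 3 × 491 = 1473
  S-H: 4 × 338 = 1352
  Σ(broken) = 2825 kJ
Bonds formed (products):
  O-H: 4 × 454 = 1816
  S=O: 4 × 531 = 2124
  Σ(formed) = 3940 kJ
ΔH = Σ(broken) − Σ(formed) = 2825 − 3940 = −1115 kJ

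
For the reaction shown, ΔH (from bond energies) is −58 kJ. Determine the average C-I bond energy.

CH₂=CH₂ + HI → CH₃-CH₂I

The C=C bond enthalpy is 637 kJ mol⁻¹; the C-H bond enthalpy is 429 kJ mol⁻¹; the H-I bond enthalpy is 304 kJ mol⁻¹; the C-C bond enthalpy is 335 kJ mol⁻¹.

Let D be the C-I bond energy.
Σ(broken) = 4×429 + 1×637 + 1×304 = 2657
Σ(formed) = 1×335 + 5×429 + 1×D = 2480 + D
ΔH = Σ(broken) − Σ(formed) = (2657) − (2480 + D) = +177 − D
Setting this equal to −58 kJ gives D = 235 kJ/mol.

D(C-I) ≈ 235 kJ/mol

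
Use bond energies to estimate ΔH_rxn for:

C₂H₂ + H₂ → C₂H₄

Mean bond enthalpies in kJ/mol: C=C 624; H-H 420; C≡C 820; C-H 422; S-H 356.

ΔH ≈ −228 kJ

Bonds broken (reactants):
  C≡C: 1 × 820 = 820
  C-H: 2 × 422 = 844
  H-H: 1 × 420 = 420
  Σ(broken) = 2084 kJ
Bonds formed (products):
  C-H: 4 × 422 = 1688
  C=C: 1 × 624 = 624
  Σ(formed) = 2312 kJ
ΔH = Σ(broken) − Σ(formed) = 2084 − 2312 = −228 kJ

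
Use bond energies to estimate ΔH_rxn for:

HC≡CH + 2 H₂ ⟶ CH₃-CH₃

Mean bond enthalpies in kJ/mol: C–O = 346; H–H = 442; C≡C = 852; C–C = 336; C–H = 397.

Bonds broken (reactants):
  C≡C: 1 × 852 = 852
  C–H: 2 × 397 = 794
  H–H: 2 × 442 = 884
  Σ(broken) = 2530 kJ
Bonds formed (products):
  C–C: 1 × 336 = 336
  C–H: 6 × 397 = 2382
  Σ(formed) = 2718 kJ
ΔH = Σ(broken) − Σ(formed) = 2530 − 2718 = −188 kJ

ΔH ≈ −188 kJ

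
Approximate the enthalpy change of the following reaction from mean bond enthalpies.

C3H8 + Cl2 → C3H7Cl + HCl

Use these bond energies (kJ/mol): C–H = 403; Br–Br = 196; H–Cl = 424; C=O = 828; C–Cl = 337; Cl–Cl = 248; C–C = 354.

ΔH ≈ −110 kJ

Bonds broken (reactants):
  C–C: 2 × 354 = 708
  C–H: 8 × 403 = 3224
  Cl–Cl: 1 × 248 = 248
  Σ(broken) = 4180 kJ
Bonds formed (products):
  C–C: 2 × 354 = 708
  C–Cl: 1 × 337 = 337
  C–H: 7 × 403 = 2821
  H–Cl: 1 × 424 = 424
  Σ(formed) = 4290 kJ
ΔH = Σ(broken) − Σ(formed) = 4180 − 4290 = −110 kJ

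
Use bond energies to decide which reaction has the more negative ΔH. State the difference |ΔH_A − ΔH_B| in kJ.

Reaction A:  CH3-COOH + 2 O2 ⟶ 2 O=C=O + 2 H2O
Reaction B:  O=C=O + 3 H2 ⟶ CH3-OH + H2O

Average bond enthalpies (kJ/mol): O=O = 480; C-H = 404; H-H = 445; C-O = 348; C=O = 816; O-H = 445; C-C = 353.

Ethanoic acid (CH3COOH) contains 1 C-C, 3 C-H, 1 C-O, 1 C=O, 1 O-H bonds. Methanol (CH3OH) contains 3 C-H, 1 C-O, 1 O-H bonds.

Reaction A, by 982 kJ

Reaction A:
  Bonds broken (reactants):
    C-C: 1 × 353 = 353
    C-H: 3 × 404 = 1212
    C-O: 1 × 348 = 348
    C=O: 1 × 816 = 816
    O-H: 1 × 445 = 445
    O=O: 2 × 480 = 960
    Σ(broken) = 4134 kJ
  Bonds formed (products):
    C=O: 4 × 816 = 3264
    O-H: 4 × 445 = 1780
    Σ(formed) = 5044 kJ
  ΔH_A = 4134 − 5044 = −910 kJ
Reaction B:
  Bonds broken (reactants):
    C=O: 2 × 816 = 1632
    H-H: 3 × 445 = 1335
    Σ(broken) = 2967 kJ
  Bonds formed (products):
    C-H: 3 × 404 = 1212
    C-O: 1 × 348 = 348
    O-H: 3 × 445 = 1335
    Σ(formed) = 2895 kJ
  ΔH_B = 2967 − 2895 = +72 kJ
ΔH_A − ΔH_B = −982 kJ, so reaction A has the more negative ΔH; |ΔH_A − ΔH_B| = 982 kJ.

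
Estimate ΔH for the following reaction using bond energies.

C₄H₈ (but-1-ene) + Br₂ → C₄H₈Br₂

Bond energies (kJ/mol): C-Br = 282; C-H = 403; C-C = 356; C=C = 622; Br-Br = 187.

Bonds broken (reactants):
  Br-Br: 1 × 187 = 187
  C-C: 2 × 356 = 712
  C-H: 8 × 403 = 3224
  C=C: 1 × 622 = 622
  Σ(broken) = 4745 kJ
Bonds formed (products):
  C-Br: 2 × 282 = 564
  C-C: 3 × 356 = 1068
  C-H: 8 × 403 = 3224
  Σ(formed) = 4856 kJ
ΔH = Σ(broken) − Σ(formed) = 4745 − 4856 = −111 kJ

ΔH ≈ −111 kJ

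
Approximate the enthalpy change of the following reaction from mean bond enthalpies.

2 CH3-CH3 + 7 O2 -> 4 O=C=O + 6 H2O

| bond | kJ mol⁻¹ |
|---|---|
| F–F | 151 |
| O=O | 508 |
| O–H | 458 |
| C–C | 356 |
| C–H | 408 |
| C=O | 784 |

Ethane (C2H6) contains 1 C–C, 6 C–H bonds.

ΔH ≈ −2604 kJ

Bonds broken (reactants):
  C–C: 2 × 356 = 712
  C–H: 12 × 408 = 4896
  O=O: 7 × 508 = 3556
  Σ(broken) = 9164 kJ
Bonds formed (products):
  C=O: 8 × 784 = 6272
  O–H: 12 × 458 = 5496
  Σ(formed) = 11768 kJ
ΔH = Σ(broken) − Σ(formed) = 9164 − 11768 = −2604 kJ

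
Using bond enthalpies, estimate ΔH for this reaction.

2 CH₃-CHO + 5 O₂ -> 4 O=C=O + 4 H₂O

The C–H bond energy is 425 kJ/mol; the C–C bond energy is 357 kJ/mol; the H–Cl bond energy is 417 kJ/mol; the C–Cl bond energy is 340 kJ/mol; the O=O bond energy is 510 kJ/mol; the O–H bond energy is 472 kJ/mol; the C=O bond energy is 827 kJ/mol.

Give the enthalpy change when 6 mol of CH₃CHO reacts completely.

Bonds broken (reactants):
  C–C: 2 × 357 = 714
  C–H: 8 × 425 = 3400
  C=O: 2 × 827 = 1654
  O=O: 5 × 510 = 2550
  Σ(broken) = 8318 kJ
Bonds formed (products):
  C=O: 8 × 827 = 6616
  O–H: 8 × 472 = 3776
  Σ(formed) = 10392 kJ
ΔH = Σ(broken) − Σ(formed) = 8318 − 10392 = −2074 kJ
For 3× the reaction as written: 3 × (−2074) = −6222 kJ

ΔH = −6222 kJ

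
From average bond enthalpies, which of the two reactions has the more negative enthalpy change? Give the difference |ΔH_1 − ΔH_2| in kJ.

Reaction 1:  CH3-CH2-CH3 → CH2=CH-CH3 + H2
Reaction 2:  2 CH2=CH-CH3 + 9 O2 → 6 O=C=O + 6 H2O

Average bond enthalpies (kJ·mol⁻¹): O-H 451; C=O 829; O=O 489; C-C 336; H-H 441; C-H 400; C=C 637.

Reaction 2, by 4271 kJ

Reaction 1:
  Bonds broken (reactants):
    C-C: 2 × 336 = 672
    C-H: 8 × 400 = 3200
    Σ(broken) = 3872 kJ
  Bonds formed (products):
    C-C: 1 × 336 = 336
    C-H: 6 × 400 = 2400
    C=C: 1 × 637 = 637
    H-H: 1 × 441 = 441
    Σ(formed) = 3814 kJ
  ΔH_1 = 3872 − 3814 = +58 kJ
Reaction 2:
  Bonds broken (reactants):
    C-C: 2 × 336 = 672
    C-H: 12 × 400 = 4800
    C=C: 2 × 637 = 1274
    O=O: 9 × 489 = 4401
    Σ(broken) = 11147 kJ
  Bonds formed (products):
    C=O: 12 × 829 = 9948
    O-H: 12 × 451 = 5412
    Σ(formed) = 15360 kJ
  ΔH_2 = 11147 − 15360 = −4213 kJ
ΔH_1 − ΔH_2 = +4271 kJ, so reaction 2 has the more negative ΔH; |ΔH_1 − ΔH_2| = 4271 kJ.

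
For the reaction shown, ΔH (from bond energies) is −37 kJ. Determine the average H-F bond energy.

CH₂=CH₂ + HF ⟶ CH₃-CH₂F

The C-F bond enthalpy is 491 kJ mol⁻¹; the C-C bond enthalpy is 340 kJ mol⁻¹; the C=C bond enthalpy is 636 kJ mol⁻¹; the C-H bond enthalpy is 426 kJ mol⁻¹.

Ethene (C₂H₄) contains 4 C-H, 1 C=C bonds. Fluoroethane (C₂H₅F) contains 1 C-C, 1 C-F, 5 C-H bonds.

Let D be the H-F bond energy.
Σ(broken) = 4×426 + 1×636 + 1×D = 2340 + D
Σ(formed) = 1×340 + 1×491 + 5×426 = 2961
ΔH = Σ(broken) − Σ(formed) = (2340 + D) − (2961) = −621 + D
Setting this equal to −37 kJ gives D = 584 kJ/mol.

D(H-F) ≈ 584 kJ/mol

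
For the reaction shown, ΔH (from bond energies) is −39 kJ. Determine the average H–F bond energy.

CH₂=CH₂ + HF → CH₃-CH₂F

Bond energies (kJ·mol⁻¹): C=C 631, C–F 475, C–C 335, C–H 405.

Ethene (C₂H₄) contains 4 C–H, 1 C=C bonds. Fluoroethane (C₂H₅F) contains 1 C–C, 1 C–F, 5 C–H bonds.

D(H–F) ≈ 545 kJ/mol

Let D be the H–F bond energy.
Σ(broken) = 4×405 + 1×631 + 1×D = 2251 + D
Σ(formed) = 1×335 + 1×475 + 5×405 = 2835
ΔH = Σ(broken) − Σ(formed) = (2251 + D) − (2835) = −584 + D
Setting this equal to −39 kJ gives D = 545 kJ/mol.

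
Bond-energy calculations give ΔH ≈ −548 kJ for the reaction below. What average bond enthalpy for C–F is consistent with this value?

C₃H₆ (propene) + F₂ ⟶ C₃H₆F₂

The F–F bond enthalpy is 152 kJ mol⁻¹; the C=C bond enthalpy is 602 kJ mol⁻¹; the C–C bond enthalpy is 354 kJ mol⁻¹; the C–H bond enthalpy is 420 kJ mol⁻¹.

Let D be the C–F bond energy.
Σ(broken) = 1×354 + 6×420 + 1×602 + 1×152 = 3628
Σ(formed) = 2×354 + 2×D + 6×420 = 3228 + 2D
ΔH = Σ(broken) − Σ(formed) = (3628) − (3228 + 2D) = +400 − 2D
Setting this equal to −548 kJ gives 2D = 948, so D = 474 kJ/mol.

D(C–F) ≈ 474 kJ/mol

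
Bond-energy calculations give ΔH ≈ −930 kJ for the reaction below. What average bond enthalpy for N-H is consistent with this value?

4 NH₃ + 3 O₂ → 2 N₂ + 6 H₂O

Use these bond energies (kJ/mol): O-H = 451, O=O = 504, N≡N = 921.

D(N-H) ≈ 401 kJ/mol

Let D be the N-H bond energy.
Σ(broken) = 12×D + 3×504 = 1512 + 12D
Σ(formed) = 2×921 + 12×451 = 7254
ΔH = Σ(broken) − Σ(formed) = (1512 + 12D) − (7254) = −5742 + 12D
Setting this equal to −930 kJ gives 12D = 4812, so D = 401 kJ/mol.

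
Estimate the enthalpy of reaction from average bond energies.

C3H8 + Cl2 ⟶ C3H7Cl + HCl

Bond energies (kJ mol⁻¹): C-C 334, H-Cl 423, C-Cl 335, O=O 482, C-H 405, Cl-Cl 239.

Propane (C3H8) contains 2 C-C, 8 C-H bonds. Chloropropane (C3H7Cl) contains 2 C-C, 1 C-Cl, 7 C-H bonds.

Bonds broken (reactants):
  C-C: 2 × 334 = 668
  C-H: 8 × 405 = 3240
  Cl-Cl: 1 × 239 = 239
  Σ(broken) = 4147 kJ
Bonds formed (products):
  C-C: 2 × 334 = 668
  C-Cl: 1 × 335 = 335
  C-H: 7 × 405 = 2835
  H-Cl: 1 × 423 = 423
  Σ(formed) = 4261 kJ
ΔH = Σ(broken) − Σ(formed) = 4147 − 4261 = −114 kJ

ΔH ≈ −114 kJ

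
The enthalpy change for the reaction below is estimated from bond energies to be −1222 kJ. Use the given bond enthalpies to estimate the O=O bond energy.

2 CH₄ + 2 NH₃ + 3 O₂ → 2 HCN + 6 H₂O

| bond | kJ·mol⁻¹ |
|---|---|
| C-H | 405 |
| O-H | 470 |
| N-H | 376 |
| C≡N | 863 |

Let D be the O=O bond energy.
Σ(broken) = 8×405 + 6×376 + 3×D = 5496 + 3D
Σ(formed) = 2×863 + 2×405 + 12×470 = 8176
ΔH = Σ(broken) − Σ(formed) = (5496 + 3D) − (8176) = −2680 + 3D
Setting this equal to −1222 kJ gives 3D = 1458, so D = 486 kJ/mol.

D(O=O) ≈ 486 kJ/mol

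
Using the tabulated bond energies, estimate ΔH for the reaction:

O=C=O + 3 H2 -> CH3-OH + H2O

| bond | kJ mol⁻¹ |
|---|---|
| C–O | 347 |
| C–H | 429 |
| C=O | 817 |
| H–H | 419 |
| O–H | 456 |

ΔH ≈ −111 kJ

Bonds broken (reactants):
  C=O: 2 × 817 = 1634
  H–H: 3 × 419 = 1257
  Σ(broken) = 2891 kJ
Bonds formed (products):
  C–H: 3 × 429 = 1287
  C–O: 1 × 347 = 347
  O–H: 3 × 456 = 1368
  Σ(formed) = 3002 kJ
ΔH = Σ(broken) − Σ(formed) = 2891 − 3002 = −111 kJ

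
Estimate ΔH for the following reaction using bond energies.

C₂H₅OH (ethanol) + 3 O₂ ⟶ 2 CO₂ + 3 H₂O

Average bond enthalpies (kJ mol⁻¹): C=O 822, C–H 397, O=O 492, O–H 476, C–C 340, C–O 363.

ΔH ≈ −1504 kJ

Bonds broken (reactants):
  C–C: 1 × 340 = 340
  C–H: 5 × 397 = 1985
  C–O: 1 × 363 = 363
  O–H: 1 × 476 = 476
  O=O: 3 × 492 = 1476
  Σ(broken) = 4640 kJ
Bonds formed (products):
  C=O: 4 × 822 = 3288
  O–H: 6 × 476 = 2856
  Σ(formed) = 6144 kJ
ΔH = Σ(broken) − Σ(formed) = 4640 − 6144 = −1504 kJ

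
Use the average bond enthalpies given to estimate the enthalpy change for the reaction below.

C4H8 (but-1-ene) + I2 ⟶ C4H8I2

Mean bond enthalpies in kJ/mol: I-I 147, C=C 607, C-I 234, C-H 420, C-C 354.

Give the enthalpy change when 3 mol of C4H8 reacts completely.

ΔH = −204 kJ

Bonds broken (reactants):
  C-C: 2 × 354 = 708
  C-H: 8 × 420 = 3360
  C=C: 1 × 607 = 607
  I-I: 1 × 147 = 147
  Σ(broken) = 4822 kJ
Bonds formed (products):
  C-C: 3 × 354 = 1062
  C-H: 8 × 420 = 3360
  C-I: 2 × 234 = 468
  Σ(formed) = 4890 kJ
ΔH = Σ(broken) − Σ(formed) = 4822 − 4890 = −68 kJ
For 3× the reaction as written: 3 × (−68) = −204 kJ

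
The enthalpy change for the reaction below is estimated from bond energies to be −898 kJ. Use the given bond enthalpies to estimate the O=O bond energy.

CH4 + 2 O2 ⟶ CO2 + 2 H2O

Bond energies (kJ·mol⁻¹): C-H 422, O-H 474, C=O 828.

D(O=O) ≈ 483 kJ/mol

Let D be the O=O bond energy.
Σ(broken) = 4×422 + 2×D = 1688 + 2D
Σ(formed) = 2×828 + 4×474 = 3552
ΔH = Σ(broken) − Σ(formed) = (1688 + 2D) − (3552) = −1864 + 2D
Setting this equal to −898 kJ gives 2D = 966, so D = 483 kJ/mol.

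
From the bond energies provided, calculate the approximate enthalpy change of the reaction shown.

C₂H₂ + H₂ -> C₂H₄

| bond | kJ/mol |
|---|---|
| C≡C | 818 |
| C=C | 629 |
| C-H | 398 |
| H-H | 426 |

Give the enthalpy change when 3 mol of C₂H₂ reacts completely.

ΔH = −543 kJ

Bonds broken (reactants):
  C≡C: 1 × 818 = 818
  C-H: 2 × 398 = 796
  H-H: 1 × 426 = 426
  Σ(broken) = 2040 kJ
Bonds formed (products):
  C-H: 4 × 398 = 1592
  C=C: 1 × 629 = 629
  Σ(formed) = 2221 kJ
ΔH = Σ(broken) − Σ(formed) = 2040 − 2221 = −181 kJ
For 3× the reaction as written: 3 × (−181) = −543 kJ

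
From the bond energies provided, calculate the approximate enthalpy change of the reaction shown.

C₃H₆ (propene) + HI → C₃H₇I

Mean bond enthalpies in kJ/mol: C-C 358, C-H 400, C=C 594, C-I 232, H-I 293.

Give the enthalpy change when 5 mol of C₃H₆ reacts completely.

ΔH = −515 kJ

Bonds broken (reactants):
  C-C: 1 × 358 = 358
  C-H: 6 × 400 = 2400
  C=C: 1 × 594 = 594
  H-I: 1 × 293 = 293
  Σ(broken) = 3645 kJ
Bonds formed (products):
  C-C: 2 × 358 = 716
  C-H: 7 × 400 = 2800
  C-I: 1 × 232 = 232
  Σ(formed) = 3748 kJ
ΔH = Σ(broken) − Σ(formed) = 3645 − 3748 = −103 kJ
For 5× the reaction as written: 5 × (−103) = −515 kJ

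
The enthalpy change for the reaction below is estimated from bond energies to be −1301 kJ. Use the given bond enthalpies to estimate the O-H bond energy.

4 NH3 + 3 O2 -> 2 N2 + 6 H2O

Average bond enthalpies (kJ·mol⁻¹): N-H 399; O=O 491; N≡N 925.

Let D be the O-H bond energy.
Σ(broken) = 12×399 + 3×491 = 6261
Σ(formed) = 2×925 + 12×D = 1850 + 12D
ΔH = Σ(broken) − Σ(formed) = (6261) − (1850 + 12D) = +4411 − 12D
Setting this equal to −1301 kJ gives 12D = 5712, so D = 476 kJ/mol.

D(O-H) ≈ 476 kJ/mol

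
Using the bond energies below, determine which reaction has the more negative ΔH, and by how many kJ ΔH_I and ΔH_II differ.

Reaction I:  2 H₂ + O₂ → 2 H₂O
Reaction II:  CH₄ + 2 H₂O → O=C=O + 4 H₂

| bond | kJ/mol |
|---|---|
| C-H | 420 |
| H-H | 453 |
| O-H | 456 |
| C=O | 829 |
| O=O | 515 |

Reaction I, by 437 kJ

Reaction I:
  Bonds broken (reactants):
    H-H: 2 × 453 = 906
    O=O: 1 × 515 = 515
    Σ(broken) = 1421 kJ
  Bonds formed (products):
    O-H: 4 × 456 = 1824
    Σ(formed) = 1824 kJ
  ΔH_I = 1421 − 1824 = −403 kJ
Reaction II:
  Bonds broken (reactants):
    C-H: 4 × 420 = 1680
    O-H: 4 × 456 = 1824
    Σ(broken) = 3504 kJ
  Bonds formed (products):
    C=O: 2 × 829 = 1658
    H-H: 4 × 453 = 1812
    Σ(formed) = 3470 kJ
  ΔH_II = 3504 − 3470 = +34 kJ
ΔH_I − ΔH_II = −437 kJ, so reaction I has the more negative ΔH; |ΔH_I − ΔH_II| = 437 kJ.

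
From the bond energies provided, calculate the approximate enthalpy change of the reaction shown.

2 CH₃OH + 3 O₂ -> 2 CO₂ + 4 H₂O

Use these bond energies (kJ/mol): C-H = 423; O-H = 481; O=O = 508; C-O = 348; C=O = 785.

Bonds broken (reactants):
  C-H: 6 × 423 = 2538
  C-O: 2 × 348 = 696
  O-H: 2 × 481 = 962
  O=O: 3 × 508 = 1524
  Σ(broken) = 5720 kJ
Bonds formed (products):
  C=O: 4 × 785 = 3140
  O-H: 8 × 481 = 3848
  Σ(formed) = 6988 kJ
ΔH = Σ(broken) − Σ(formed) = 5720 − 6988 = −1268 kJ

ΔH ≈ −1268 kJ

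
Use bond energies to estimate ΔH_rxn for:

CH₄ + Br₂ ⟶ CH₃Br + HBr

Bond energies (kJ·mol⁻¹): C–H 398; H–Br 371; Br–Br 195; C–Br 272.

Bonds broken (reactants):
  Br–Br: 1 × 195 = 195
  C–H: 4 × 398 = 1592
  Σ(broken) = 1787 kJ
Bonds formed (products):
  C–Br: 1 × 272 = 272
  C–H: 3 × 398 = 1194
  H–Br: 1 × 371 = 371
  Σ(formed) = 1837 kJ
ΔH = Σ(broken) − Σ(formed) = 1787 − 1837 = −50 kJ

ΔH ≈ −50 kJ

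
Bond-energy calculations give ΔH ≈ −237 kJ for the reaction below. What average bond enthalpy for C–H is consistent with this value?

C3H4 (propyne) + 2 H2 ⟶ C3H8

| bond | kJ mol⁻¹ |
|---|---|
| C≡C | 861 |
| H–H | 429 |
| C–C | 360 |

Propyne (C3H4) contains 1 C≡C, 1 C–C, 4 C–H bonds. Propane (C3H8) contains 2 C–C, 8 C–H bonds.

Let D be the C–H bond energy.
Σ(broken) = 1×861 + 1×360 + 4×D + 2×429 = 2079 + 4D
Σ(formed) = 2×360 + 8×D = 720 + 8D
ΔH = Σ(broken) − Σ(formed) = (2079 + 4D) − (720 + 8D) = +1359 − 4D
Setting this equal to −237 kJ gives 4D = 1596, so D = 399 kJ/mol.

D(C–H) ≈ 399 kJ/mol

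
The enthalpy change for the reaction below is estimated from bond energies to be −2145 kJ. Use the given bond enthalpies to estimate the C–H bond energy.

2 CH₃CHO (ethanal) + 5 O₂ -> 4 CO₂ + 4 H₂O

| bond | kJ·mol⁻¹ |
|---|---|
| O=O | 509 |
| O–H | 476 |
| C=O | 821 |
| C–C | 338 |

Let D be the C–H bond energy.
Σ(broken) = 2×338 + 8×D + 2×821 + 5×509 = 4863 + 8D
Σ(formed) = 8×821 + 8×476 = 10376
ΔH = Σ(broken) − Σ(formed) = (4863 + 8D) − (10376) = −5513 + 8D
Setting this equal to −2145 kJ gives 8D = 3368, so D = 421 kJ/mol.

D(C–H) ≈ 421 kJ/mol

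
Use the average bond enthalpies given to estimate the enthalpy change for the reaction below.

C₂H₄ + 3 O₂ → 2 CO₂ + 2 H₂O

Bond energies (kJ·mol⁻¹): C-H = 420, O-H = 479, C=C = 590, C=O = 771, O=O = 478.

Bonds broken (reactants):
  C-H: 4 × 420 = 1680
  C=C: 1 × 590 = 590
  O=O: 3 × 478 = 1434
  Σ(broken) = 3704 kJ
Bonds formed (products):
  C=O: 4 × 771 = 3084
  O-H: 4 × 479 = 1916
  Σ(formed) = 5000 kJ
ΔH = Σ(broken) − Σ(formed) = 3704 − 5000 = −1296 kJ

ΔH ≈ −1296 kJ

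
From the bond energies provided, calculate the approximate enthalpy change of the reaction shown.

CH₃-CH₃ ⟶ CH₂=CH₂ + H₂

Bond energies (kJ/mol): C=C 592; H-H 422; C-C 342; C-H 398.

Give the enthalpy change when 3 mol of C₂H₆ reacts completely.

ΔH = +372 kJ

Bonds broken (reactants):
  C-C: 1 × 342 = 342
  C-H: 6 × 398 = 2388
  Σ(broken) = 2730 kJ
Bonds formed (products):
  C-H: 4 × 398 = 1592
  C=C: 1 × 592 = 592
  H-H: 1 × 422 = 422
  Σ(formed) = 2606 kJ
ΔH = Σ(broken) − Σ(formed) = 2730 − 2606 = +124 kJ
For 3× the reaction as written: 3 × (+124) = +372 kJ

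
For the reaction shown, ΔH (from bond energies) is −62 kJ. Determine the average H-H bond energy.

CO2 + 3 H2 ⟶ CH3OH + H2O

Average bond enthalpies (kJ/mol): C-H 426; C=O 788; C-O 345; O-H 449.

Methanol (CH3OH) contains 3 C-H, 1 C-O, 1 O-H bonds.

Let D be the H-H bond energy.
Σ(broken) = 2×788 + 3×D = 1576 + 3D
Σ(formed) = 3×426 + 1×345 + 3×449 = 2970
ΔH = Σ(broken) − Σ(formed) = (1576 + 3D) − (2970) = −1394 + 3D
Setting this equal to −62 kJ gives 3D = 1332, so D = 444 kJ/mol.

D(H-H) ≈ 444 kJ/mol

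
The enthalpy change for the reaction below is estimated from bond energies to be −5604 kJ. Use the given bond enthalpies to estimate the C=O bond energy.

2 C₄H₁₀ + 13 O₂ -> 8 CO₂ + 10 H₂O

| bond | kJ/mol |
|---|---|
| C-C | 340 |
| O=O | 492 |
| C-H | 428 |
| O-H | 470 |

D(C=O) ≈ 825 kJ/mol

Let D be the C=O bond energy.
Σ(broken) = 6×340 + 20×428 + 13×492 = 16996
Σ(formed) = 16×D + 20×470 = 9400 + 16D
ΔH = Σ(broken) − Σ(formed) = (16996) − (9400 + 16D) = +7596 − 16D
Setting this equal to −5604 kJ gives 16D = 13200, so D = 825 kJ/mol.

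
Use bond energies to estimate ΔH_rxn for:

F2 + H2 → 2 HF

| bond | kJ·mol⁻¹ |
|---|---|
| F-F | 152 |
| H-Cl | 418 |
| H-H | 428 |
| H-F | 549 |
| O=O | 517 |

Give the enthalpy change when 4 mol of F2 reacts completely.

Bonds broken (reactants):
  F-F: 1 × 152 = 152
  H-H: 1 × 428 = 428
  Σ(broken) = 580 kJ
Bonds formed (products):
  H-F: 2 × 549 = 1098
  Σ(formed) = 1098 kJ
ΔH = Σ(broken) − Σ(formed) = 580 − 1098 = −518 kJ
For 4× the reaction as written: 4 × (−518) = −2072 kJ

ΔH = −2072 kJ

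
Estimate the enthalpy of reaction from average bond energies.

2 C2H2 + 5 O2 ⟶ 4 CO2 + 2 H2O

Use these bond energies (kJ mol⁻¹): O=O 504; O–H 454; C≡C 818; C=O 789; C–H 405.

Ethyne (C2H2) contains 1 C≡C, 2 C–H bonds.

Bonds broken (reactants):
  C≡C: 2 × 818 = 1636
  C–H: 4 × 405 = 1620
  O=O: 5 × 504 = 2520
  Σ(broken) = 5776 kJ
Bonds formed (products):
  C=O: 8 × 789 = 6312
  O–H: 4 × 454 = 1816
  Σ(formed) = 8128 kJ
ΔH = Σ(broken) − Σ(formed) = 5776 − 8128 = −2352 kJ

ΔH ≈ −2352 kJ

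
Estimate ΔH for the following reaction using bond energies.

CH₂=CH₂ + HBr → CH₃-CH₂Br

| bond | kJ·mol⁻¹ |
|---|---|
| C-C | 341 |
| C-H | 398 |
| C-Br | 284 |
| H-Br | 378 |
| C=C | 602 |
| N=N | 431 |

ΔH ≈ −43 kJ

Bonds broken (reactants):
  C-H: 4 × 398 = 1592
  C=C: 1 × 602 = 602
  H-Br: 1 × 378 = 378
  Σ(broken) = 2572 kJ
Bonds formed (products):
  C-Br: 1 × 284 = 284
  C-C: 1 × 341 = 341
  C-H: 5 × 398 = 1990
  Σ(formed) = 2615 kJ
ΔH = Σ(broken) − Σ(formed) = 2572 − 2615 = −43 kJ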